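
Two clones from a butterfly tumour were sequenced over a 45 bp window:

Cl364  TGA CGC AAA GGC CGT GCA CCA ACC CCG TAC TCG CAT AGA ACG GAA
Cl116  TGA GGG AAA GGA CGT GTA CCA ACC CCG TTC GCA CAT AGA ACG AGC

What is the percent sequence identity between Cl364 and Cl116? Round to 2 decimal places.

77.78%

Differing sites — 4:C/G; 6:C/G; 12:C/A; 17:C/T; 29:A/T; 31:T/G; 33:G/A; 43:G/A; 44:A/G; 45:A/C.
35 of the 45 sites match, so the percent identity is 35/45 × 100 = 77.78%.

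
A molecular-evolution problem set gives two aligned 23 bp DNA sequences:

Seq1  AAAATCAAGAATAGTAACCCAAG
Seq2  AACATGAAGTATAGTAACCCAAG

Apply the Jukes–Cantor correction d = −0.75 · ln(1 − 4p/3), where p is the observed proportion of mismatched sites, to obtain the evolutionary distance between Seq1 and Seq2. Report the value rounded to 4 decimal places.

0.1433

Mismatches occur at site 3 (A↔C), site 6 (C↔G), site 10 (A↔T).
p = 3/23 = 0.130435.
d = −0.75 · ln(1 − (4/3)·0.130435) = −0.75 · ln(0.826087) = −0.75 · (-0.191055) = 0.1433.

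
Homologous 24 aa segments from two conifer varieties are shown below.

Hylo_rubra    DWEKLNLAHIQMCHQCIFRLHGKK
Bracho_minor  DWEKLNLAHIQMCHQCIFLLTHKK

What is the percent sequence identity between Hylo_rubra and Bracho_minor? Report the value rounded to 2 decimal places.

Mismatches occur at site 19 (R→L), site 21 (H→T), site 22 (G→H).
21 of the 24 sites match, so the percent identity is 21/24 × 100 = 87.50%.

87.50%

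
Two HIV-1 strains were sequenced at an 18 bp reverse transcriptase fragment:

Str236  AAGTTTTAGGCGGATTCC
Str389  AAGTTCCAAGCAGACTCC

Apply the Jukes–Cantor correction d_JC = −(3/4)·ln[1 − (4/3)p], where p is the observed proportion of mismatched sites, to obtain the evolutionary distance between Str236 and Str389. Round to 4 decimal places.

The sequences differ at positions 6 (T/C), 7 (T/C), 9 (G/A), 12 (G/A), 15 (T/C).
p = 5/18 = 0.277778.
d = −0.75 · ln(1 − (4/3)·0.277778) = −0.75 · ln(0.629629) = −0.75 · (-0.462625) = 0.3470.

0.3470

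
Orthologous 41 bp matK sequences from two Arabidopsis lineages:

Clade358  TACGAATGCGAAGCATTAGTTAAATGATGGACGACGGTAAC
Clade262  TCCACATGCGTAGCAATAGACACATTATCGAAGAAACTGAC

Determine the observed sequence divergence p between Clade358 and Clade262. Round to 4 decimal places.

0.3659

Differing sites — 2:A/C; 4:G/A; 5:A/C; 11:A/T; 16:T/A; 20:T/A; 21:T/C; 23:A/C; 26:G/T; 29:G/C; 32:C/A; 35:C/A; 36:G/A; 37:G/C; 39:A/G.
There are 15 differences over 41 sites, so p = 15/41 = 0.3659.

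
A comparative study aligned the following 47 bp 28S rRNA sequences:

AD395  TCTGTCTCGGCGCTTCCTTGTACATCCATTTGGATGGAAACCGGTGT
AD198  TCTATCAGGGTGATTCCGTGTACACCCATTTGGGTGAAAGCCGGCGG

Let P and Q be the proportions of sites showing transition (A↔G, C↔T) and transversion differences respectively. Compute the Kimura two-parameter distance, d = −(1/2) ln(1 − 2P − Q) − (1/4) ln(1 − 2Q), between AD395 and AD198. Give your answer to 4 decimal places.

Mismatches occur at site 4 (G/A, transition), site 7 (T/A, transversion), site 8 (C/G, transversion), site 11 (C/T, transition), site 13 (C/A, transversion), site 18 (T/G, transversion), site 25 (T/C, transition), site 34 (A/G, transition), site 37 (G/A, transition), site 40 (A/G, transition), site 45 (T/C, transition), site 47 (T/G, transversion).
Of the 12 differences, 7 transitions and 5 transversions over 47 sites: P = 7/47 = 0.148936, Q = 5/47 = 0.106383.
d = −0.5·ln(0.595745) − 0.25·ln(0.787234) = −0.5·(-0.517943) − 0.25·(-0.239230) = 0.3188.

0.3188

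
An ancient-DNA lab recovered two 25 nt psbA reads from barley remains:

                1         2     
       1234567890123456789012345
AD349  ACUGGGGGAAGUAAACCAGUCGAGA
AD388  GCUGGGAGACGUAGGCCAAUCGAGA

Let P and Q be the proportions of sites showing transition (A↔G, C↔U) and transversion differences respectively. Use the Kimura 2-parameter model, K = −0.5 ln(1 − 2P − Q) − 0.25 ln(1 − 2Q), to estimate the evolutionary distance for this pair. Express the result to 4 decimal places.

0.3108

Mismatches occur at site 1 (A/G, transition), site 7 (G/A, transition), site 10 (A/C, transversion), site 14 (A/G, transition), site 15 (A/G, transition), site 19 (G/A, transition).
Of the 6 differences, 5 transitions and 1 transversion over 25 sites: P = 5/25 = 0.200000, Q = 1/25 = 0.040000.
d = −0.5·ln(0.560000) − 0.25·ln(0.920000) = −0.5·(-0.579818) − 0.25·(-0.083382) = 0.3108.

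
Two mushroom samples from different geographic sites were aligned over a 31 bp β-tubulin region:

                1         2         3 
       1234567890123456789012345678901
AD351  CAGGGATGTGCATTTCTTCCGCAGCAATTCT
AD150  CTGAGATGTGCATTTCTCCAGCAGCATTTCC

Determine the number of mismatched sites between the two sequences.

6

Mismatches occur at site 2 (A→T), site 4 (G→A), site 18 (T→C), site 20 (C→A), site 27 (A→T), site 31 (T→C).
That gives 6 mismatches out of 31 aligned sites, so the Hamming distance is 6.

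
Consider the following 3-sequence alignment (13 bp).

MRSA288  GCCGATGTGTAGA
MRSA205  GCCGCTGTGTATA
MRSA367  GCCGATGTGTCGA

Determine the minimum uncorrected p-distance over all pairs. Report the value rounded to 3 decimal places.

Pairwise Hamming distances:
  MRSA288 vs MRSA205: 2
  MRSA288 vs MRSA367: 1
  MRSA205 vs MRSA367: 3
The smallest is 1 mismatch, between MRSA288 and MRSA367; p = 1/13 = 0.077.

0.077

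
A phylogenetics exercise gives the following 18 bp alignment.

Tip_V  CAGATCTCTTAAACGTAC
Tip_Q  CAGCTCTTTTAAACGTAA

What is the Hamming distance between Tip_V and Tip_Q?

The sequences differ at positions 4 (A/C), 8 (C/T), 18 (C/A).
That gives 3 mismatches out of 18 aligned sites, so the Hamming distance is 3.

3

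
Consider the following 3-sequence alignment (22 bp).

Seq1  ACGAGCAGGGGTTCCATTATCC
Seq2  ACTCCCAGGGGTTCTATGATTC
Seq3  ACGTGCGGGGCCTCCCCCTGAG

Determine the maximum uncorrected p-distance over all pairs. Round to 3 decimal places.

Pairwise Hamming distances:
  Seq1 vs Seq2: 6
  Seq1 vs Seq3: 11
  Seq2 vs Seq3: 14
The largest is 14 mismatches, between Seq2 and Seq3; p = 14/22 = 0.636.

0.636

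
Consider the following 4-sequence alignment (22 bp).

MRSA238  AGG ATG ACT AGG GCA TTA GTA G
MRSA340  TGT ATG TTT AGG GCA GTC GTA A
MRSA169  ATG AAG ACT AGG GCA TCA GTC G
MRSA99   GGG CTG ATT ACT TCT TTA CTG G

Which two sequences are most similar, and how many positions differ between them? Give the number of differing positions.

Pairwise Hamming distances:
  MRSA238 vs MRSA340: 7
  MRSA238 vs MRSA169: 4
  MRSA238 vs MRSA99: 9
  MRSA340 vs MRSA169: 11
  MRSA340 vs MRSA99: 13
  MRSA169 vs MRSA99: 12
The smallest is 4, between MRSA238 and MRSA169.

4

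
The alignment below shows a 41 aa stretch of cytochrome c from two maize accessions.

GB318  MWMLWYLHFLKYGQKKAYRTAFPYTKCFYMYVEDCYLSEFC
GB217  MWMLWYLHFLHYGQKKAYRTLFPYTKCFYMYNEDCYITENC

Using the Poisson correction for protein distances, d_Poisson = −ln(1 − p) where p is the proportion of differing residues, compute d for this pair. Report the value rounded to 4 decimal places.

Differing sites — 11:K/H; 21:A/L; 32:V/N; 37:L/I; 38:S/T; 40:F/N.
p = 6/41 = 0.146341.
d = −ln(1 − 0.146341) = −ln(0.853659) = 0.1582.

0.1582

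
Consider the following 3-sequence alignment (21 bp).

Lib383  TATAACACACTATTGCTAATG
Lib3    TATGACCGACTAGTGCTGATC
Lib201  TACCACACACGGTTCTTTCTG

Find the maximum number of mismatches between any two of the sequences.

12

Pairwise Hamming distances:
  Lib383 vs Lib3: 6
  Lib383 vs Lib201: 8
  Lib3 vs Lib201: 12
The largest is 12, between Lib3 and Lib201.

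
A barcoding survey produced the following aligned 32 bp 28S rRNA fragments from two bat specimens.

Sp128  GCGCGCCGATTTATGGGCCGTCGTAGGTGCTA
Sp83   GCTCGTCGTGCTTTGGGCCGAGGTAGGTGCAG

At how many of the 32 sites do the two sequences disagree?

10

The sequences differ at positions 3 (G/T), 6 (C/T), 9 (A/T), 10 (T/G), 11 (T/C), 13 (A/T), 21 (T/A), 22 (C/G), 31 (T/A), 32 (A/G).
That gives 10 mismatches out of 32 aligned sites, so the Hamming distance is 10.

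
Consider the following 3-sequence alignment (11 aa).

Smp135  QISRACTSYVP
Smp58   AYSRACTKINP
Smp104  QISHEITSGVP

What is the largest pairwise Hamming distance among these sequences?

8

Pairwise Hamming distances:
  Smp135 vs Smp58: 5
  Smp135 vs Smp104: 4
  Smp58 vs Smp104: 8
The largest is 8, between Smp58 and Smp104.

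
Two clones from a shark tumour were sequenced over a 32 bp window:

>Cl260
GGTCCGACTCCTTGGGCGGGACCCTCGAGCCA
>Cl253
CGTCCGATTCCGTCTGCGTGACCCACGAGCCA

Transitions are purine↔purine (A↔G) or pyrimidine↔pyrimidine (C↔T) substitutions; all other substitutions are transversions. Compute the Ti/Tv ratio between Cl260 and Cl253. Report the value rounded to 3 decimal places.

0.167

Mismatches occur at site 1 (G↔C, transversion), site 8 (C↔T, transition), site 12 (T↔G, transversion), site 14 (G↔C, transversion), site 15 (G↔T, transversion), site 19 (G↔T, transversion), site 25 (T↔A, transversion).
Of the 7 differences, 1 transition and 6 transversions, so Ti/Tv = 1/6 = 0.167.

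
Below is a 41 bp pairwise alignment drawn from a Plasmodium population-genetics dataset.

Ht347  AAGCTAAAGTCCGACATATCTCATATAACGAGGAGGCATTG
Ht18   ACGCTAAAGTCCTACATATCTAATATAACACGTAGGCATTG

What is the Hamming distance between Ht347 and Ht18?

6

Mismatches occur at site 2 (A→C), site 13 (G→T), site 22 (C→A), site 30 (G→A), site 31 (A→C), site 33 (G→T).
That gives 6 mismatches out of 41 aligned sites, so the Hamming distance is 6.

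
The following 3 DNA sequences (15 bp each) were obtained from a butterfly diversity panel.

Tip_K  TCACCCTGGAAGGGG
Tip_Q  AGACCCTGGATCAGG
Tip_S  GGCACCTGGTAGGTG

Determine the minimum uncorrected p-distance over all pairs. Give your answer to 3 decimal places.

0.333

Pairwise Hamming distances:
  Tip_K vs Tip_Q: 5
  Tip_K vs Tip_S: 6
  Tip_Q vs Tip_S: 8
The smallest is 5 mismatches, between Tip_K and Tip_Q; p = 5/15 = 0.333.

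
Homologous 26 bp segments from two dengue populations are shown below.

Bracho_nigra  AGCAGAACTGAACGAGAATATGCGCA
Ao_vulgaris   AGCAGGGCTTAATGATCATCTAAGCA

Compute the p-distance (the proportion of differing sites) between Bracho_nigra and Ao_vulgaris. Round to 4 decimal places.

Differing sites — 6:A/G; 7:A/G; 10:G/T; 13:C/T; 16:G/T; 17:A/C; 20:A/C; 22:G/A; 23:C/A.
There are 9 differences over 26 sites, so p = 9/26 = 0.3462.

0.3462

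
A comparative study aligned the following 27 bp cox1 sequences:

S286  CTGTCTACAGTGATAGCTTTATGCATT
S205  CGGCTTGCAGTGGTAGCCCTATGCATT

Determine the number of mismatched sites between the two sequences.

Mismatches occur at site 2 (T/G), site 4 (T/C), site 5 (C/T), site 7 (A/G), site 13 (A/G), site 18 (T/C), site 19 (T/C).
That gives 7 mismatches out of 27 aligned sites, so the Hamming distance is 7.

7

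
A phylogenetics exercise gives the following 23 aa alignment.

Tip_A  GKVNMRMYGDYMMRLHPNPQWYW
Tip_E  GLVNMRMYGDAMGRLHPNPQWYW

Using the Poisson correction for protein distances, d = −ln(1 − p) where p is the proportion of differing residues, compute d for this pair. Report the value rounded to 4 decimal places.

Mismatches occur at site 2 (K/L), site 11 (Y/A), site 13 (M/G).
p = 3/23 = 0.130435.
d = −ln(1 − 0.130435) = −ln(0.869565) = 0.1398.

0.1398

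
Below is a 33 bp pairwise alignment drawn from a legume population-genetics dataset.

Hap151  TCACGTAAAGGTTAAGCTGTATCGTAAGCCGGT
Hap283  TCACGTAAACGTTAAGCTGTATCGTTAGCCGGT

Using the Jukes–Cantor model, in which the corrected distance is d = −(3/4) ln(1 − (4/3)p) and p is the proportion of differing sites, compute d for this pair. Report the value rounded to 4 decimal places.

0.0632

Differing sites — 10:G/C; 26:A/T.
p = 2/33 = 0.060606.
d = −0.75 · ln(1 − (4/3)·0.060606) = −0.75 · ln(0.919192) = −0.75 · (-0.084260) = 0.0632.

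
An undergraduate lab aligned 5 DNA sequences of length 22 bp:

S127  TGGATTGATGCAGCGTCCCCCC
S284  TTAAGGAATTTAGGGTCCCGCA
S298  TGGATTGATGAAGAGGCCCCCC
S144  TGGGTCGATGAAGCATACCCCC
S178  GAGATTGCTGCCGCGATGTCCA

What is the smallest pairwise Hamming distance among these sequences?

Pairwise Hamming distances:
  S127 vs S284: 10
  S127 vs S298: 3
  S127 vs S144: 5
  S127 vs S178: 9
  S284 vs S298: 11
  S284 vs S144: 13
  S284 vs S178: 16
  S298 vs S144: 6
  S298 vs S178: 11
  S144 vs S178: 13
The smallest is 3, between S127 and S298.

3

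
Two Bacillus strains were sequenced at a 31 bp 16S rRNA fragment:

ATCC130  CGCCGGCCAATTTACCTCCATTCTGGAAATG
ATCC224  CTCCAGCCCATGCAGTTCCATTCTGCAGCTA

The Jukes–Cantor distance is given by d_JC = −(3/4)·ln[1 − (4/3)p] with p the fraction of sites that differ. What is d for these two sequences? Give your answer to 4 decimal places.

0.4806

The sequences differ at positions 2 (G/T), 5 (G/A), 9 (A/C), 12 (T/G), 13 (T/C), 15 (C/G), 16 (C/T), 26 (G/C), 28 (A/G), 29 (A/C), 31 (G/A).
p = 11/31 = 0.354839.
d = −0.75 · ln(1 − (4/3)·0.354839) = −0.75 · ln(0.526881) = −0.75 · (-0.640781) = 0.4806.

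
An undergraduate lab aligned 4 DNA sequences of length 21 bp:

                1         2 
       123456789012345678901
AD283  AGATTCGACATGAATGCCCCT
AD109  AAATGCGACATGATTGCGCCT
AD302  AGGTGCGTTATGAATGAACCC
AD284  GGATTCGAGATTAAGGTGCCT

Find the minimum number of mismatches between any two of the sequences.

Pairwise Hamming distances:
  AD283 vs AD109: 4
  AD283 vs AD302: 7
  AD283 vs AD284: 6
  AD109 vs AD302: 8
  AD109 vs AD284: 8
  AD302 vs AD284: 10
The smallest is 4, between AD283 and AD109.

4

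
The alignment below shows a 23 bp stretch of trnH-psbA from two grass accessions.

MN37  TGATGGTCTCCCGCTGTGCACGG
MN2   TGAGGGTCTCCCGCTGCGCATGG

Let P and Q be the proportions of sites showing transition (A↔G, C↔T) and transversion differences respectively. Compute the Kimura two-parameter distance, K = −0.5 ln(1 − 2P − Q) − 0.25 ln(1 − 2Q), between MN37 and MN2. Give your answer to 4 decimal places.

Mismatches occur at site 4 (T↔G, transversion), site 17 (T↔C, transition), site 21 (C↔T, transition).
Of the 3 differences, 2 transitions and 1 transversion over 23 sites: P = 2/23 = 0.086957, Q = 1/23 = 0.043478.
d = −0.5·ln(0.782608) − 0.25·ln(0.913044) = −0.5·(-0.245123) − 0.25·(-0.090971) = 0.1453.

0.1453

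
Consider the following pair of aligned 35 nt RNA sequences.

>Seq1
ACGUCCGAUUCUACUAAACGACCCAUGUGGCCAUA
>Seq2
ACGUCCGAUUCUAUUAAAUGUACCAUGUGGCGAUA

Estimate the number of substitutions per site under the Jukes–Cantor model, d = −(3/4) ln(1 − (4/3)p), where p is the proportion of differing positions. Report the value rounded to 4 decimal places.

The sequences differ at positions 14 (C/U), 19 (C/U), 21 (A/U), 22 (C/A), 32 (C/G).
p = 5/35 = 0.142857.
d = −0.75 · ln(1 − (4/3)·0.142857) = −0.75 · ln(0.809524) = −0.75 · (-0.211309) = 0.1585.

0.1585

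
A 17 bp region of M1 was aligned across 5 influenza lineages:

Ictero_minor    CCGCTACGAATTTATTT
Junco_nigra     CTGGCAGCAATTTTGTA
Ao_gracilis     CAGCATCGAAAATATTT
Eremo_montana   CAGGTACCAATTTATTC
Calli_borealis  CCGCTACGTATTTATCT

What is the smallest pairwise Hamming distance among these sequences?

Pairwise Hamming distances:
  Ictero_minor vs Junco_nigra: 8
  Ictero_minor vs Ao_gracilis: 5
  Ictero_minor vs Eremo_montana: 4
  Ictero_minor vs Calli_borealis: 2
  Junco_nigra vs Ao_gracilis: 11
  Junco_nigra vs Eremo_montana: 6
  Junco_nigra vs Calli_borealis: 10
  Ao_gracilis vs Eremo_montana: 7
  Ao_gracilis vs Calli_borealis: 7
  Eremo_montana vs Calli_borealis: 6
The smallest is 2, between Ictero_minor and Calli_borealis.

2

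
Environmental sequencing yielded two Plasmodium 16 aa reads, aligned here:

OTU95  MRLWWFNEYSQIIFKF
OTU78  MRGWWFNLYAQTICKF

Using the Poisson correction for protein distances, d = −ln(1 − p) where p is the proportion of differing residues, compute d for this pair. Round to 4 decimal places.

Mismatches occur at site 3 (L↔G), site 8 (E↔L), site 10 (S↔A), site 12 (I↔T), site 14 (F↔C).
p = 5/16 = 0.312500.
d = −ln(1 − 0.312500) = −ln(0.687500) = 0.3747.

0.3747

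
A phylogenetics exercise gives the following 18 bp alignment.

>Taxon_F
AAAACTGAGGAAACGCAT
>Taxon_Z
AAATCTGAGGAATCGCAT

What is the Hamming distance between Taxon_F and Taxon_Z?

2

The sequences differ at positions 4 (A/T), 13 (A/T).
That gives 2 mismatches out of 18 aligned sites, so the Hamming distance is 2.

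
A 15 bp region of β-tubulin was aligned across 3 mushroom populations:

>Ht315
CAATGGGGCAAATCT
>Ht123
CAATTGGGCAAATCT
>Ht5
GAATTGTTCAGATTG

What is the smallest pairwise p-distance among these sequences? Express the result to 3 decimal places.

Pairwise Hamming distances:
  Ht315 vs Ht123: 1
  Ht315 vs Ht5: 7
  Ht123 vs Ht5: 6
The smallest is 1 mismatch, between Ht315 and Ht123; p = 1/15 = 0.067.

0.067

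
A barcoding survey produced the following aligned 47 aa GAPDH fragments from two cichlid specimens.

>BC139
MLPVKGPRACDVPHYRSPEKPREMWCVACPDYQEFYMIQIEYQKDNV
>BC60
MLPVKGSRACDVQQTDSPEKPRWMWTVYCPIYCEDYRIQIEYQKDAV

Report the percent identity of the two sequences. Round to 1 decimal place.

Differing sites — 7:P/S; 13:P/Q; 14:H/Q; 15:Y/T; 16:R/D; 23:E/W; 26:C/T; 28:A/Y; 31:D/I; 33:Q/C; 35:F/D; 37:M/R; 46:N/A.
34 of the 47 sites match, so the percent identity is 34/47 × 100 = 72.3%.

72.3%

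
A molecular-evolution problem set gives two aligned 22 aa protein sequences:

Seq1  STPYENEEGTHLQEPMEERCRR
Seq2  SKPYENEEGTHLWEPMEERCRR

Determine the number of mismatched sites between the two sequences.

2

Mismatches occur at site 2 (T/K), site 13 (Q/W).
That gives 2 mismatches out of 22 aligned sites, so the Hamming distance is 2.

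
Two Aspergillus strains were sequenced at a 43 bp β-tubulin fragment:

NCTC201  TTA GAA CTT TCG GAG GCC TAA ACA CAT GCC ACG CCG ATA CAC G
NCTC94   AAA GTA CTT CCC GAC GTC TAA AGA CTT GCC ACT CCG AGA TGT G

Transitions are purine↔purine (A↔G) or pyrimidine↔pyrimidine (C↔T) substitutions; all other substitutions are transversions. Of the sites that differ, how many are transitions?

5

Mismatches occur at site 1 (T/A, transversion), site 2 (T/A, transversion), site 5 (A/T, transversion), site 10 (T/C, transition), site 12 (G/C, transversion), site 15 (G/C, transversion), site 17 (C/T, transition), site 23 (C/G, transversion), site 26 (A/T, transversion), site 33 (G/T, transversion), site 38 (T/G, transversion), site 40 (C/T, transition), site 41 (A/G, transition), site 42 (C/T, transition).
Of the 14 differences, 5 transitions and 9 transversions, so the answer is 5.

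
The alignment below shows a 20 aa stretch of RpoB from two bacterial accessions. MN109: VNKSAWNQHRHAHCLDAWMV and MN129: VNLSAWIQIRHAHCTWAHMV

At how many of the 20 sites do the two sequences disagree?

The sequences differ at positions 3 (K/L), 7 (N/I), 9 (H/I), 15 (L/T), 16 (D/W), 18 (W/H).
That gives 6 mismatches out of 20 aligned sites, so the Hamming distance is 6.

6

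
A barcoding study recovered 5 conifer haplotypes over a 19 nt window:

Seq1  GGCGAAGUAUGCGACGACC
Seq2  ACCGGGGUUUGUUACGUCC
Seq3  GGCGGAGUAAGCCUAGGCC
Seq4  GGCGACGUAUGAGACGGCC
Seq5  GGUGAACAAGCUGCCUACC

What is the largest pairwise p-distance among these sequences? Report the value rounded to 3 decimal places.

0.737

Pairwise Hamming distances:
  Seq1 vs Seq2: 8
  Seq1 vs Seq3: 6
  Seq1 vs Seq4: 3
  Seq1 vs Seq5: 8
  Seq2 vs Seq3: 10
  Seq2 vs Seq4: 8
  Seq2 vs Seq5: 14
  Seq3 vs Seq4: 7
  Seq3 vs Seq5: 12
  Seq4 vs Seq5: 10
The largest is 14 mismatches, between Seq2 and Seq5; p = 14/19 = 0.737.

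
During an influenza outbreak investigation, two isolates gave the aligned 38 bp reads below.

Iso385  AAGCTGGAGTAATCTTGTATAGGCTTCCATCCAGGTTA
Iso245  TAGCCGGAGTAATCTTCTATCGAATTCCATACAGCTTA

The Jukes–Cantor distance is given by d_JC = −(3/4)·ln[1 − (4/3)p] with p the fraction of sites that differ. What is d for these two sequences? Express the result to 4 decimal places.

0.2471

The sequences differ at positions 1 (A/T), 5 (T/C), 17 (G/C), 21 (A/C), 23 (G/A), 24 (C/A), 31 (C/A), 35 (G/C).
p = 8/38 = 0.210526.
d = −0.75 · ln(1 − (4/3)·0.210526) = −0.75 · ln(0.719299) = −0.75 · (-0.329478) = 0.2471.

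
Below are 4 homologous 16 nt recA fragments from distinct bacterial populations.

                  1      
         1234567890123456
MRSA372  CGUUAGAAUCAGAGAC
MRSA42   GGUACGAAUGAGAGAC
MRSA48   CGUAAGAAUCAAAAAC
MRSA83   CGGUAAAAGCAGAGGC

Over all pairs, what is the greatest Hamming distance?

Pairwise Hamming distances:
  MRSA372 vs MRSA42: 4
  MRSA372 vs MRSA48: 3
  MRSA372 vs MRSA83: 4
  MRSA42 vs MRSA48: 5
  MRSA42 vs MRSA83: 8
  MRSA48 vs MRSA83: 7
The largest is 8, between MRSA42 and MRSA83.

8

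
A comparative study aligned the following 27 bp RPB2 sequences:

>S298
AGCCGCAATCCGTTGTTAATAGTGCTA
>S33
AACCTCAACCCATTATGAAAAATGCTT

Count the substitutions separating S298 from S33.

Mismatches occur at site 2 (G↔A), site 5 (G↔T), site 9 (T↔C), site 12 (G↔A), site 15 (G↔A), site 17 (T↔G), site 20 (T↔A), site 22 (G↔A), site 27 (A↔T).
That gives 9 mismatches out of 27 aligned sites, so the Hamming distance is 9.

9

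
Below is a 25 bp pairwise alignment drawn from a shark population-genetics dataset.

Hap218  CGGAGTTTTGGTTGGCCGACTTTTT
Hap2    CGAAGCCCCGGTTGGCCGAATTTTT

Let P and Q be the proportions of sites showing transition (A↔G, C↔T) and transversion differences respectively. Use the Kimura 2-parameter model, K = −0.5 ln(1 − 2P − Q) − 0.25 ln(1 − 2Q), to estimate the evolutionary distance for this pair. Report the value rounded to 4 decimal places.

0.3108

The sequences differ at positions 3 (G/A, transition), 6 (T/C, transition), 7 (T/C, transition), 8 (T/C, transition), 9 (T/C, transition), 20 (C/A, transversion).
Of the 6 differences, 5 transitions and 1 transversion over 25 sites: P = 5/25 = 0.200000, Q = 1/25 = 0.040000.
d = −0.5·ln(0.560000) − 0.25·ln(0.920000) = −0.5·(-0.579818) − 0.25·(-0.083382) = 0.3108.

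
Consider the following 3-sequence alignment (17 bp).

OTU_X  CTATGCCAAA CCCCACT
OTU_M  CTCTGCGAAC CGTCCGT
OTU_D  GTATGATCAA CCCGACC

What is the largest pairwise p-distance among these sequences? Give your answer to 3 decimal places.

Pairwise Hamming distances:
  OTU_X vs OTU_M: 7
  OTU_X vs OTU_D: 6
  OTU_M vs OTU_D: 12
The largest is 12 mismatches, between OTU_M and OTU_D; p = 12/17 = 0.706.

0.706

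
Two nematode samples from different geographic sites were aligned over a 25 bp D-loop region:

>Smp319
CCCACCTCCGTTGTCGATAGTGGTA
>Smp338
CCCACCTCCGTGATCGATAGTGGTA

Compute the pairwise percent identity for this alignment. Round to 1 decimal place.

Differing sites — 12:T/G; 13:G/A.
23 of the 25 sites match, so the percent identity is 23/25 × 100 = 92.0%.

92.0%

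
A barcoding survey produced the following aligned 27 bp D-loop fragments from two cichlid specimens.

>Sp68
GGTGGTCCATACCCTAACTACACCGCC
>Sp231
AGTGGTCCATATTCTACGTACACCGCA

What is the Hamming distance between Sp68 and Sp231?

Differing sites — 1:G/A; 12:C/T; 13:C/T; 17:A/C; 18:C/G; 27:C/A.
That gives 6 mismatches out of 27 aligned sites, so the Hamming distance is 6.

6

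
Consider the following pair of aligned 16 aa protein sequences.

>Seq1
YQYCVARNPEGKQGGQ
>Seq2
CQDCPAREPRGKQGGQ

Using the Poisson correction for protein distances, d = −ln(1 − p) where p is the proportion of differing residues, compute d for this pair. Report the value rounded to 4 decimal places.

The sequences differ at positions 1 (Y/C), 3 (Y/D), 5 (V/P), 8 (N/E), 10 (E/R).
p = 5/16 = 0.312500.
d = −ln(1 − 0.312500) = −ln(0.687500) = 0.3747.

0.3747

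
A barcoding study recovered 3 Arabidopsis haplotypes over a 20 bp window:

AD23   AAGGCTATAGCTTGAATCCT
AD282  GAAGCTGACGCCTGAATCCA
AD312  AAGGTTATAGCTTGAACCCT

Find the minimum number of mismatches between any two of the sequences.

2

Pairwise Hamming distances:
  AD23 vs AD282: 7
  AD23 vs AD312: 2
  AD282 vs AD312: 9
The smallest is 2, between AD23 and AD312.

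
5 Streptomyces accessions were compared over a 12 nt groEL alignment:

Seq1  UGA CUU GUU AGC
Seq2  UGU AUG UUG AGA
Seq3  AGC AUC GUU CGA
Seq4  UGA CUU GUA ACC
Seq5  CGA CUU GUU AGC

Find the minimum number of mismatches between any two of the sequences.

1

Pairwise Hamming distances:
  Seq1 vs Seq2: 6
  Seq1 vs Seq3: 6
  Seq1 vs Seq4: 2
  Seq1 vs Seq5: 1
  Seq2 vs Seq3: 6
  Seq2 vs Seq4: 7
  Seq2 vs Seq5: 7
  Seq3 vs Seq4: 8
  Seq3 vs Seq5: 6
  Seq4 vs Seq5: 3
The smallest is 1, between Seq1 and Seq5.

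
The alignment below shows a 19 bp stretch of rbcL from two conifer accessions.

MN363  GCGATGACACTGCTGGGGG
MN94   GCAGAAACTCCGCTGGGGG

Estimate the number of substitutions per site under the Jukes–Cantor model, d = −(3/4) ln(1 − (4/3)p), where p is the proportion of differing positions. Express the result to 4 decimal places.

0.4099

The sequences differ at positions 3 (G/A), 4 (A/G), 5 (T/A), 6 (G/A), 9 (A/T), 11 (T/C).
p = 6/19 = 0.315789.
d = −0.75 · ln(1 − (4/3)·0.315789) = −0.75 · ln(0.578948) = −0.75 · (-0.546543) = 0.4099.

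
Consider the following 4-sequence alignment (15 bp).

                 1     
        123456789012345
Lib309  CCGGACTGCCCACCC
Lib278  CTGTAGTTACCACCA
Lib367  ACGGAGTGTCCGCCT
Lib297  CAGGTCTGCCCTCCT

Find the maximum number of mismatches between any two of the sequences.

Pairwise Hamming distances:
  Lib309 vs Lib278: 6
  Lib309 vs Lib367: 5
  Lib309 vs Lib297: 4
  Lib278 vs Lib367: 7
  Lib278 vs Lib297: 8
  Lib367 vs Lib297: 6
The largest is 8, between Lib278 and Lib297.

8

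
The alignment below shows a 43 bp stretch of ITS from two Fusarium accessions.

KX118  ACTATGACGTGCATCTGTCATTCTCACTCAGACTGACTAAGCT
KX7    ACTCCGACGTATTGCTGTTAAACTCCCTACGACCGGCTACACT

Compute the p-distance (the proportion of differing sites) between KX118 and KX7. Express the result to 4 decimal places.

0.3721

Differing sites — 4:A/C; 5:T/C; 11:G/A; 12:C/T; 13:A/T; 14:T/G; 19:C/T; 21:T/A; 22:T/A; 26:A/C; 29:C/A; 30:A/C; 34:T/C; 36:A/G; 40:A/C; 41:G/A.
There are 16 differences over 43 sites, so p = 16/43 = 0.3721.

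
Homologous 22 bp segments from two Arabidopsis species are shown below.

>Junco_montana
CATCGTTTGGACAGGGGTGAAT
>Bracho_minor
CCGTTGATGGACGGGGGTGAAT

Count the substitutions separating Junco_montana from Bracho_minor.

7

Mismatches occur at site 2 (A→C), site 3 (T→G), site 4 (C→T), site 5 (G→T), site 6 (T→G), site 7 (T→A), site 13 (A→G).
That gives 7 mismatches out of 22 aligned sites, so the Hamming distance is 7.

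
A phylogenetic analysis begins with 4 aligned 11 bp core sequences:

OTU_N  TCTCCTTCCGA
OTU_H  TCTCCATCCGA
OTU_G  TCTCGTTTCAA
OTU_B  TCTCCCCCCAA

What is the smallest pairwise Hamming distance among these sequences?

1

Pairwise Hamming distances:
  OTU_N vs OTU_H: 1
  OTU_N vs OTU_G: 3
  OTU_N vs OTU_B: 3
  OTU_H vs OTU_G: 4
  OTU_H vs OTU_B: 3
  OTU_G vs OTU_B: 4
The smallest is 1, between OTU_N and OTU_H.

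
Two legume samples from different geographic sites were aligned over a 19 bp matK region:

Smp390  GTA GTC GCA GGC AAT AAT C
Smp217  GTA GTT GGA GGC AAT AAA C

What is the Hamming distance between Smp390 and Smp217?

3

Differing sites — 6:C/T; 8:C/G; 18:T/A.
That gives 3 mismatches out of 19 aligned sites, so the Hamming distance is 3.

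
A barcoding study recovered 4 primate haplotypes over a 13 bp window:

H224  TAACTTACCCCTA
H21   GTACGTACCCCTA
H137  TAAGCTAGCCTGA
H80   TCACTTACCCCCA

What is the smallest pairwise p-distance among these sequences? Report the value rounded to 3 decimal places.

0.154

Pairwise Hamming distances:
  H224 vs H21: 3
  H224 vs H137: 5
  H224 vs H80: 2
  H21 vs H137: 7
  H21 vs H80: 4
  H137 vs H80: 6
The smallest is 2 mismatches, between H224 and H80; p = 2/13 = 0.154.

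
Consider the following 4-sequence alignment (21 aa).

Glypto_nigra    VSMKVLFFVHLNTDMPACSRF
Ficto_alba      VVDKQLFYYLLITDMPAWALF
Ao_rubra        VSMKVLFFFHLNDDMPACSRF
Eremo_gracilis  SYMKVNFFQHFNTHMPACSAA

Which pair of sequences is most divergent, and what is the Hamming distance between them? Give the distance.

Pairwise Hamming distances:
  Glypto_nigra vs Ficto_alba: 10
  Glypto_nigra vs Ao_rubra: 2
  Glypto_nigra vs Eremo_gracilis: 8
  Ficto_alba vs Ao_rubra: 11
  Ficto_alba vs Eremo_gracilis: 15
  Ao_rubra vs Eremo_gracilis: 9
The largest is 15, between Ficto_alba and Eremo_gracilis.

15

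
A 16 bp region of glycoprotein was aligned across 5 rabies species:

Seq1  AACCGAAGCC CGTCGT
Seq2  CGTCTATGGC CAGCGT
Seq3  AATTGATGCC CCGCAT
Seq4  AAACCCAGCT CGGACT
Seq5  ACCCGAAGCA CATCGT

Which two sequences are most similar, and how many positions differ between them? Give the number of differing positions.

Pairwise Hamming distances:
  Seq1 vs Seq2: 8
  Seq1 vs Seq3: 6
  Seq1 vs Seq4: 7
  Seq1 vs Seq5: 3
  Seq2 vs Seq3: 7
  Seq2 vs Seq4: 11
  Seq2 vs Seq5: 8
  Seq3 vs Seq4: 9
  Seq3 vs Seq5: 8
  Seq4 vs Seq5: 9
The smallest is 3, between Seq1 and Seq5.

3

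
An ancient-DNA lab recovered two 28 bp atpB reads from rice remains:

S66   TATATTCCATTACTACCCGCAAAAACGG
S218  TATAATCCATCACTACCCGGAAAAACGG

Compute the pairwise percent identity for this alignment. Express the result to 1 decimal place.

89.3%

Mismatches occur at site 5 (T↔A), site 11 (T↔C), site 20 (C↔G).
25 of the 28 sites match, so the percent identity is 25/28 × 100 = 89.3%.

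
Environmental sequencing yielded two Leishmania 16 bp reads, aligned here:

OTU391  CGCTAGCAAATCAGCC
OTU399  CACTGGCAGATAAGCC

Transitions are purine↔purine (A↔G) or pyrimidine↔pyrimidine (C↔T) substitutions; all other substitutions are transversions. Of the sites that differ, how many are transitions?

The sequences differ at positions 2 (G/A, transition), 5 (A/G, transition), 9 (A/G, transition), 12 (C/A, transversion).
Of the 4 differences, 3 transitions and 1 transversion, so the answer is 3.

3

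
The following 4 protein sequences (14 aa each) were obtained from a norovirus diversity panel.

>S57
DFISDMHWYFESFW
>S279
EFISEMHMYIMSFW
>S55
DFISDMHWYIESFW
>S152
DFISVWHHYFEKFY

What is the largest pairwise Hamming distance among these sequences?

8

Pairwise Hamming distances:
  S57 vs S279: 5
  S57 vs S55: 1
  S57 vs S152: 5
  S279 vs S55: 4
  S279 vs S152: 8
  S55 vs S152: 6
The largest is 8, between S279 and S152.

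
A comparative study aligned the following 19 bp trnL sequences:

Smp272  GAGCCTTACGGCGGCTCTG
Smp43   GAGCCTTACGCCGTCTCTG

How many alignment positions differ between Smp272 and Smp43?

Differing sites — 11:G/C; 14:G/T.
That gives 2 mismatches out of 19 aligned sites, so the Hamming distance is 2.

2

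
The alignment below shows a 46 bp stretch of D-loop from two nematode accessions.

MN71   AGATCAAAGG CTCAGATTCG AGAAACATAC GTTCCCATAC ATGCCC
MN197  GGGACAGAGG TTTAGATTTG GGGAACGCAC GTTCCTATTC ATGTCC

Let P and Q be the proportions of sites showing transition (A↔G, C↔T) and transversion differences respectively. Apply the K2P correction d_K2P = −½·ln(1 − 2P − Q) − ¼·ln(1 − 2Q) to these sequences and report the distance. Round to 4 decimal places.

0.4392

Mismatches occur at site 1 (A→G, transition), site 3 (A→G, transition), site 4 (T→A, transversion), site 7 (A→G, transition), site 11 (C→T, transition), site 13 (C→T, transition), site 19 (C→T, transition), site 21 (A→G, transition), site 23 (A→G, transition), site 27 (A→G, transition), site 28 (T→C, transition), site 36 (C→T, transition), site 39 (A→T, transversion), site 44 (C→T, transition).
Of the 14 differences, 12 transitions and 2 transversions over 46 sites: P = 12/46 = 0.260870, Q = 2/46 = 0.043478.
d = −0.5·ln(0.434782) − 0.25·ln(0.913044) = −0.5·(-0.832911) − 0.25·(-0.090971) = 0.4392.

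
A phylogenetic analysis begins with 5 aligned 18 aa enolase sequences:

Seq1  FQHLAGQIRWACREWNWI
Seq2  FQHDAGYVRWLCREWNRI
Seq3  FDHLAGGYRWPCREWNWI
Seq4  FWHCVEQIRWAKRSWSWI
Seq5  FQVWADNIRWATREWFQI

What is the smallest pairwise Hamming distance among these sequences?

Pairwise Hamming distances:
  Seq1 vs Seq2: 5
  Seq1 vs Seq3: 4
  Seq1 vs Seq4: 7
  Seq1 vs Seq5: 7
  Seq2 vs Seq3: 6
  Seq2 vs Seq4: 11
  Seq2 vs Seq5: 9
  Seq3 vs Seq4: 10
  Seq3 vs Seq5: 10
  Seq4 vs Seq5: 10
The smallest is 4, between Seq1 and Seq3.

4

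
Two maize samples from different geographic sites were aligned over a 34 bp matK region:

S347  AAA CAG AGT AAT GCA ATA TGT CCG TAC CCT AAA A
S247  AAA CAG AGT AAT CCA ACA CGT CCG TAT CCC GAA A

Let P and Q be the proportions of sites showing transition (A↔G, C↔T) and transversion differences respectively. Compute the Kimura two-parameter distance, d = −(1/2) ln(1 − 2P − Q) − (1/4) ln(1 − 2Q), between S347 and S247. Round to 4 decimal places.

0.2106

The sequences differ at positions 13 (G/C, transversion), 17 (T/C, transition), 19 (T/C, transition), 27 (C/T, transition), 30 (T/C, transition), 31 (A/G, transition).
Of the 6 differences, 5 transitions and 1 transversion over 34 sites: P = 5/34 = 0.147059, Q = 1/34 = 0.029412.
d = −0.5·ln(0.676470) − 0.25·ln(0.941176) = −0.5·(-0.390867) − 0.25·(-0.060625) = 0.2106.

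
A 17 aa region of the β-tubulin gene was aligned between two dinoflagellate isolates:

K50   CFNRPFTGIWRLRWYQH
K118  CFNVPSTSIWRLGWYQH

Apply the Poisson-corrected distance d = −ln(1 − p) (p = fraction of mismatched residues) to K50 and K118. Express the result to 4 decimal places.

Differing sites — 4:R/V; 6:F/S; 8:G/S; 13:R/G.
p = 4/17 = 0.235294.
d = −ln(1 − 0.235294) = −ln(0.764706) = 0.2683.

0.2683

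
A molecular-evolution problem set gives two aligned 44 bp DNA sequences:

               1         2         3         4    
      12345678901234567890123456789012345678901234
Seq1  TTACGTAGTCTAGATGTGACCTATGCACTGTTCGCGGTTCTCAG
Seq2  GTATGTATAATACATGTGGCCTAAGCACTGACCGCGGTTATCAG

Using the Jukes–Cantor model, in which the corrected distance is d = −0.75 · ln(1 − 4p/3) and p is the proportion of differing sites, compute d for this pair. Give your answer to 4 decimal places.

Mismatches occur at site 1 (T/G), site 4 (C/T), site 8 (G/T), site 9 (T/A), site 10 (C/A), site 13 (G/C), site 19 (A/G), site 24 (T/A), site 31 (T/A), site 32 (T/C), site 40 (C/A).
p = 11/44 = 0.250000.
d = −0.75 · ln(1 − (4/3)·0.250000) = −0.75 · ln(0.666667) = −0.75 · (-0.405465) = 0.3041.

0.3041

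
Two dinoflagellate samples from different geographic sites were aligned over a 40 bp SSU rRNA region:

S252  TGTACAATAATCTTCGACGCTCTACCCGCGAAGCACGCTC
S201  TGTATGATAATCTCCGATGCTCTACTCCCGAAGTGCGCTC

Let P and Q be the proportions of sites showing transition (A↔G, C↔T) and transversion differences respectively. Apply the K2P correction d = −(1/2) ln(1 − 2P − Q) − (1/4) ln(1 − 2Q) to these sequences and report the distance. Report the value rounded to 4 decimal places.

0.2478

Mismatches occur at site 5 (C↔T, transition), site 6 (A↔G, transition), site 14 (T↔C, transition), site 18 (C↔T, transition), site 26 (C↔T, transition), site 28 (G↔C, transversion), site 34 (C↔T, transition), site 35 (A↔G, transition).
Of the 8 differences, 7 transitions and 1 transversion over 40 sites: P = 7/40 = 0.175000, Q = 1/40 = 0.025000.
d = −0.5·ln(0.625000) − 0.25·ln(0.950000) = −0.5·(-0.470004) − 0.25·(-0.051293) = 0.2478.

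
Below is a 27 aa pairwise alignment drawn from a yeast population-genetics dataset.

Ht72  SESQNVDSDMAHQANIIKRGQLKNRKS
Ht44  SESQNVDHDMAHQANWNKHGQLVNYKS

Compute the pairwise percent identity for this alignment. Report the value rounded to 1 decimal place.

Mismatches occur at site 8 (S↔H), site 16 (I↔W), site 17 (I↔N), site 19 (R↔H), site 23 (K↔V), site 25 (R↔Y).
21 of the 27 sites match, so the percent identity is 21/27 × 100 = 77.8%.

77.8%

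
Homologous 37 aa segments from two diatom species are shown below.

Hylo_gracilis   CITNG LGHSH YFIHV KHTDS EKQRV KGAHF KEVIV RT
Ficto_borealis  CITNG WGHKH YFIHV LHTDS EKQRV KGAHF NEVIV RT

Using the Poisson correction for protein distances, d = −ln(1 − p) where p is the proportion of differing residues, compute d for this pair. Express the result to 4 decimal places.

Mismatches occur at site 6 (L→W), site 9 (S→K), site 16 (K→L), site 31 (K→N).
p = 4/37 = 0.108108.
d = −ln(1 − 0.108108) = −ln(0.891892) = 0.1144.

0.1144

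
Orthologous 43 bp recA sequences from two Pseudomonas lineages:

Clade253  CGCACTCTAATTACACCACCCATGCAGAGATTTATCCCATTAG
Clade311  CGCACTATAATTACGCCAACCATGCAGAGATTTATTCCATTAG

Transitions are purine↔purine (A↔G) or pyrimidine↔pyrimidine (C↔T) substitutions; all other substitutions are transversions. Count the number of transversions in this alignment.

2

The sequences differ at positions 7 (C/A, transversion), 15 (A/G, transition), 19 (C/A, transversion), 36 (C/T, transition).
Of the 4 differences, 2 transitions and 2 transversions, so the answer is 2.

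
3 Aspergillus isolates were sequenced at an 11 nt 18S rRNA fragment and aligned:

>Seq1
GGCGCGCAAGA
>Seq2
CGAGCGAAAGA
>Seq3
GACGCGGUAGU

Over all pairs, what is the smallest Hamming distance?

Pairwise Hamming distances:
  Seq1 vs Seq2: 3
  Seq1 vs Seq3: 4
  Seq2 vs Seq3: 6
The smallest is 3, between Seq1 and Seq2.

3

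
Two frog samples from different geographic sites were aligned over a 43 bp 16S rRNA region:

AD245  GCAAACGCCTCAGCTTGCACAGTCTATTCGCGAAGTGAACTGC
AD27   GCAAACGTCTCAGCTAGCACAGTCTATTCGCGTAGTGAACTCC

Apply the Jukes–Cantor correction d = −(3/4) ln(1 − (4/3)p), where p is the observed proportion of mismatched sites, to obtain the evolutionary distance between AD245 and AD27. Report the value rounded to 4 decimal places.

Differing sites — 8:C/T; 16:T/A; 33:A/T; 42:G/C.
p = 4/43 = 0.093023.
d = −0.75 · ln(1 − (4/3)·0.093023) = −0.75 · ln(0.875969) = −0.75 · (-0.132425) = 0.0993.

0.0993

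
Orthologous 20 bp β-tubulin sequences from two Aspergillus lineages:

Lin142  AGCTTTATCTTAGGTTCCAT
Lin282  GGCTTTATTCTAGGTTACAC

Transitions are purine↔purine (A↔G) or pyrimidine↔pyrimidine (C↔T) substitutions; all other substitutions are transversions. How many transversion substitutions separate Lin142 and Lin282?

1

Mismatches occur at site 1 (A→G, transition), site 9 (C→T, transition), site 10 (T→C, transition), site 17 (C→A, transversion), site 20 (T→C, transition).
Of the 5 differences, 4 transitions and 1 transversion, so the answer is 1.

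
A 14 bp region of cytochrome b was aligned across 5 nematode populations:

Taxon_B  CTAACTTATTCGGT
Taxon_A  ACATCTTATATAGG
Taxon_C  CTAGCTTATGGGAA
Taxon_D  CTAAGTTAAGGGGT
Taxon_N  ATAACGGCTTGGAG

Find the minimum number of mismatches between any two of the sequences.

4

Pairwise Hamming distances:
  Taxon_B vs Taxon_A: 7
  Taxon_B vs Taxon_C: 5
  Taxon_B vs Taxon_D: 4
  Taxon_B vs Taxon_N: 7
  Taxon_A vs Taxon_C: 8
  Taxon_A vs Taxon_D: 9
  Taxon_A vs Taxon_N: 9
  Taxon_C vs Taxon_D: 5
  Taxon_C vs Taxon_N: 7
  Taxon_D vs Taxon_N: 9
The smallest is 4, between Taxon_B and Taxon_D.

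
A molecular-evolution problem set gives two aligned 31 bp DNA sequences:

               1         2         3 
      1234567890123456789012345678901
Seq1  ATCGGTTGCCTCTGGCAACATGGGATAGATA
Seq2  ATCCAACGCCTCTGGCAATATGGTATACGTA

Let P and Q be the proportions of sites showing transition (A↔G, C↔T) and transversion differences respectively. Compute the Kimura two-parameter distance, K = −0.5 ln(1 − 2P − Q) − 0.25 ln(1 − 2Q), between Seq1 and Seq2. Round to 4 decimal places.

0.3194

Differing sites — 4:G/C (Tv); 5:G/A (Ti); 6:T/A (Tv); 7:T/C (Ti); 19:C/T (Ti); 24:G/T (Tv); 28:G/C (Tv); 29:A/G (Ti).
Of the 8 differences, 4 transitions and 4 transversions over 31 sites: P = 4/31 = 0.129032, Q = 4/31 = 0.129032.
d = −0.5·ln(0.612904) − 0.25·ln(0.741936) = −0.5·(-0.489547) − 0.25·(-0.298492) = 0.3194.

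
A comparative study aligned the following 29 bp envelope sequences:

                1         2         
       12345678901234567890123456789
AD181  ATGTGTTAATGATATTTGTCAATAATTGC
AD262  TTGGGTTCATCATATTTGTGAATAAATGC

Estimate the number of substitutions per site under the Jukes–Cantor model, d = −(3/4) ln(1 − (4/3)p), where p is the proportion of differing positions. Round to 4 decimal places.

Mismatches occur at site 1 (A/T), site 4 (T/G), site 8 (A/C), site 11 (G/C), site 20 (C/G), site 26 (T/A).
p = 6/29 = 0.206897.
d = −0.75 · ln(1 − (4/3)·0.206897) = −0.75 · ln(0.724137) = −0.75 · (-0.322775) = 0.2421.

0.2421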